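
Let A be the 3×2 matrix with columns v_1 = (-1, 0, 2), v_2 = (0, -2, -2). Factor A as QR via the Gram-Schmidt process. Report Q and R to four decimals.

q_1 = v_1/‖v_1‖ = (-1, 0, 2)/2.2361 = (-0.4472, 0.0000, 0.8944).
r_{12} = q_1·v_2 = -1.7889.
u_2 = v_2 + 1.7889·q_1 = (-0.8000, -2.0000, -0.4000).
‖u_2‖ = 2.1909, so q_2 = (-0.3651, -0.9129, -0.1826).

Q = [[-0.4472, -0.3651], [0.0000, -0.9129], [0.8944, -0.1826]], R = [[2.2361, -1.7889], [0.0000, 2.1909]]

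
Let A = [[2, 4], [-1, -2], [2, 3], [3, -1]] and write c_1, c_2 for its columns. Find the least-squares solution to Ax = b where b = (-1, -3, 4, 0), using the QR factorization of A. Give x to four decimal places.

q_1 = c_1/‖c_1‖ = (2, -1, 2, 3)/4.2426 = (0.4714, -0.2357, 0.4714, 0.7071).
r_{12} = q_1·c_2 = 3.0641.
u_2 = c_2 − 3.0641·q_1 = (2.5556, -1.2778, 1.5556, -3.1667).
‖u_2‖ = 4.5399, so q_2 = (0.5629, -0.2815, 0.3426, -0.6975).
Qᵀb = (2.1213, 1.6520).
Back-substitute: x_2 = 1.6520/4.5399 = 0.3639.
x_1 = (2.1213 − 3.0641·0.3639)/4.2426 = 0.2372.

x = (0.2372, 0.3639)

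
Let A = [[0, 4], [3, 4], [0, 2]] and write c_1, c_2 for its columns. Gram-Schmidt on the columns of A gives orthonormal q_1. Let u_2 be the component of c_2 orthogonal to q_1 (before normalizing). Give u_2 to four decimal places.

q_1 = c_1/‖c_1‖ = (0, 3, 0)/3.0000 = (0.0000, 1.0000, 0.0000).
r_{12} = q_1·c_2 = 4.0000.
u_2 = c_2 − 4.0000·q_1 = (4.0000, 0.0000, 2.0000).

u_2 = (4.0000, 0.0000, 2.0000)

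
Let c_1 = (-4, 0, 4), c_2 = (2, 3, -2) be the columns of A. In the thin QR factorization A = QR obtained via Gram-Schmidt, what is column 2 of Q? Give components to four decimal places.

c_1 = (-4, 0, 4); ‖c_1‖ = 5.6569, so e_1 = (-0.7071, 0.0000, 0.7071).
e_1·c_2 = (-0.7071)·2 + 0.0000·3 + 0.7071·(-2) = -2.8284.
u_2 = c_2 + 2.8284·e_1 = (0.0000, 3.0000, 0.0000).
‖u_2‖ = 3.0000, so e_2 = (0.0000, 1.0000, 0.0000).

e_2 = (0.0000, 1.0000, 0.0000)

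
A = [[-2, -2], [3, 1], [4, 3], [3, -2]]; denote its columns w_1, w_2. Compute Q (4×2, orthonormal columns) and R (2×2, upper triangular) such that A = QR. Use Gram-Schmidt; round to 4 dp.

w_1 = (-2, 3, 4, 3); ‖w_1‖ = 6.1644, so e_1 = (-0.3244, 0.4867, 0.6489, 0.4867).
e_1·w_2 = (-0.3244)·(-2) + 0.4867·1 + 0.6489·3 + 0.4867·(-2) = 2.1089.
u_2 = w_2 − 2.1089·e_1 = (-1.3158, -0.0263, 1.6316, -3.0263).
‖u_2‖ = 3.6814, so e_2 = (-0.3574, -0.0071, 0.4432, -0.8221).

Q = [[-0.3244, -0.3574], [0.4867, -0.0071], [0.6489, 0.4432], [0.4867, -0.8221]], R = [[6.1644, 2.1089], [0.0000, 3.6814]]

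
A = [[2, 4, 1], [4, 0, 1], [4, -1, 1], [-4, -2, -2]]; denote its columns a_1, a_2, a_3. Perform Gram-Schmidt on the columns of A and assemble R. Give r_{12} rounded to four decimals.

a_1 = (2, 4, 4, -4); ‖a_1‖ = 7.2111, so q_1 = (0.2774, 0.5547, 0.5547, -0.5547).
r_{12} = q_1·a_2 = 1.6641.

r_{12} = 1.6641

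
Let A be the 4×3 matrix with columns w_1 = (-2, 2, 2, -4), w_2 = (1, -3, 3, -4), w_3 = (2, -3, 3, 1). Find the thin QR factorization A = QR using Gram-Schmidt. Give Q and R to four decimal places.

Q = [[-0.3780, 0.3780, 0.0000], [0.3780, -0.7559, 0.1690], [0.3780, 0.3780, 0.8452], [-0.7559, -0.3780, 0.5071]], R = [[5.2915, 2.6458, -1.5119], [0.0000, 5.2915, 3.7796], [0.0000, 0.0000, 2.5355]]

e_1 = w_1/‖w_1‖ = (-2, 2, 2, -4)/5.2915 = (-0.3780, 0.3780, 0.3780, -0.7559).
r_{12} = e_1·w_2 = 2.6458.
u_2 = w_2 − 2.6458·e_1 = (2.0000, -4.0000, 2.0000, -2.0000).
‖u_2‖ = 5.2915, so e_2 = (0.3780, -0.7559, 0.3780, -0.3780).
r_{13} = e_1·w_3 = -1.5119; r_{23} = e_2·w_3 = 3.7796.
u_3 = w_3 + 1.5119·e_1 − 3.7796·e_2 = (0.0000, 0.4286, 2.1429, 1.2857).
‖u_3‖ = 2.5355, so e_3 = (0.0000, 0.1690, 0.8452, 0.5071).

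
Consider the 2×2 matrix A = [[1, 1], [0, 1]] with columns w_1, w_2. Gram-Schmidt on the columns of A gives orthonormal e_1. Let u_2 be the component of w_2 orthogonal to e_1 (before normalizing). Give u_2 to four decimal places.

w_1 = (1, 0); ‖w_1‖ = 1.0000, so e_1 = (1.0000, 0.0000).
e_1·w_2 = 1.0000·1 + 0.0000·1 = 1.0000.
u_2 = w_2 − 1.0000·e_1 = (0.0000, 1.0000).

u_2 = (0.0000, 1.0000)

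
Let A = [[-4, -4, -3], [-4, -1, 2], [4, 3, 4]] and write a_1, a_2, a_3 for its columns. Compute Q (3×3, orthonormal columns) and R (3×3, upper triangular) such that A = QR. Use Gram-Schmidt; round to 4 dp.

a_1 = (-4, -4, 4); ‖a_1‖ = 6.9282, so q_1 = (-0.5774, -0.5774, 0.5774).
q_1·a_2 = (-0.5774)·(-4) + (-0.5774)·(-1) + 0.5774·3 = 4.6188.
u_2 = a_2 − 4.6188·q_1 = (-1.3333, 1.6667, 0.3333).
‖u_2‖ = 2.1602, so q_2 = (-0.6172, 0.7715, 0.1543).
q_1·a_3 = (-0.5774)·(-3) + (-0.5774)·2 + 0.5774·4 = 2.8868; q_2·a_3 = (-0.6172)·(-3) + 0.7715·2 + 0.1543·4 = 4.0119.
u_3 = a_3 − 2.8868·q_1 − 4.0119·q_2 = (1.1429, 0.5714, 1.7143).
‖u_3‖ = 2.1381, so q_3 = (0.5345, 0.2673, 0.8018).

Q = [[-0.5774, -0.6172, 0.5345], [-0.5774, 0.7715, 0.2673], [0.5774, 0.1543, 0.8018]], R = [[6.9282, 4.6188, 2.8868], [0.0000, 2.1602, 4.0119], [0.0000, 0.0000, 2.1381]]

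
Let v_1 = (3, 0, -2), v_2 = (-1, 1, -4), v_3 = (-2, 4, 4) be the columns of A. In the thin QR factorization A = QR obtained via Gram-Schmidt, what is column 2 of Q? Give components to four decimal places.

q_2 = (-0.5372, 0.2494, -0.8058)

v_1 = (3, 0, -2); ‖v_1‖ = 3.6056, so q_1 = (0.8321, 0.0000, -0.5547).
q_1·v_2 = 0.8321·(-1) + 0.0000·1 + (-0.5547)·(-4) = 1.3868.
u_2 = v_2 − 1.3868·q_1 = (-2.1538, 1.0000, -3.2308).
‖u_2‖ = 4.0096, so q_2 = (-0.5372, 0.2494, -0.8058).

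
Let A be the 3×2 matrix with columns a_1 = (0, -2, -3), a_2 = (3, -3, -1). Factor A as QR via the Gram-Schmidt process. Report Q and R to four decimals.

Q = [[0.0000, 0.8395], [-0.5547, -0.4521], [-0.8321, 0.3014]], R = [[3.6056, 2.4962], [0.0000, 3.5734]]

q_1 = a_1/‖a_1‖ = (0, -2, -3)/3.6056 = (0.0000, -0.5547, -0.8321).
r_{12} = q_1·a_2 = 2.4962.
u_2 = a_2 − 2.4962·q_1 = (3.0000, -1.6154, 1.0769).
‖u_2‖ = 3.5734, so q_2 = (0.8395, -0.4521, 0.3014).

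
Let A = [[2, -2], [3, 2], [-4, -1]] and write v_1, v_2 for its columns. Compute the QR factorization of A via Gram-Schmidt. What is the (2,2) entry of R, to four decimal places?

q_1 = v_1/‖v_1‖ = (2, 3, -4)/5.3852 = (0.3714, 0.5571, -0.7428).
r_{12} = q_1·v_2 = 1.1142.
u_2 = v_2 − 1.1142·q_1 = (-2.4138, 1.3793, -0.1724).
r_{22} = ‖u_2‖ = 2.7854.

r_{22} = 2.7854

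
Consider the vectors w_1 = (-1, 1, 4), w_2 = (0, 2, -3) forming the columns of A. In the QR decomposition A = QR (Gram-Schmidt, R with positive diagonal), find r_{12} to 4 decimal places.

r_{12} = -2.3570

w_1 = (-1, 1, 4); ‖w_1‖ = 4.2426, so q_1 = (-0.2357, 0.2357, 0.9428).
r_{12} = q_1·w_2 = -2.3570.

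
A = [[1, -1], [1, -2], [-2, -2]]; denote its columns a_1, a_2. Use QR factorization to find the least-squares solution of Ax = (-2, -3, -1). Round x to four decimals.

a_1 = (1, 1, -2); ‖a_1‖ = 2.4495, so e_1 = (0.4082, 0.4082, -0.8165).
e_1·a_2 = 0.4082·(-1) + 0.4082·(-2) + (-0.8165)·(-2) = 0.4082.
u_2 = a_2 − 0.4082·e_1 = (-1.1667, -2.1667, -1.6667).
‖u_2‖ = 2.9721, so e_2 = (-0.3925, -0.7290, -0.5608).
Qᵀb = (-1.2247, 3.5329).
Back-substitute: x_2 = 3.5329/2.9721 = 1.1887.
x_1 = (-1.2247 − 0.4082·1.1887)/2.4495 = -0.6981.

x = (-0.6981, 1.1887)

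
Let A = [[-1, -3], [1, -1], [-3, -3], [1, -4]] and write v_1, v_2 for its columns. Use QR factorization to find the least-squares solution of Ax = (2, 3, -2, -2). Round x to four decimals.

x = (0.3774, 0.0674)

v_1 = (-1, 1, -3, 1); ‖v_1‖ = 3.4641, so q_1 = (-0.2887, 0.2887, -0.8660, 0.2887).
q_1·v_2 = (-0.2887)·(-3) + 0.2887·(-1) + (-0.8660)·(-3) + 0.2887·(-4) = 2.0207.
u_2 = v_2 − 2.0207·q_1 = (-2.4167, -1.5833, -1.2500, -4.5833).
‖u_2‖ = 5.5603, so q_2 = (-0.4346, -0.2848, -0.2248, -0.8243).
Qᵀb = (1.4434, 0.3747).
Back-substitute: x_2 = 0.3747/5.5603 = 0.0674.
x_1 = (1.4434 − 2.0207·0.0674)/3.4641 = 0.3774.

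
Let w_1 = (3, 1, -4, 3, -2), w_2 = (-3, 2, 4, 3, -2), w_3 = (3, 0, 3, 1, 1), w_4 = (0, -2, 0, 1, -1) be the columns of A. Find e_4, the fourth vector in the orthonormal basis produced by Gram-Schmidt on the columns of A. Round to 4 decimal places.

e_1 = w_1/‖w_1‖ = (3, 1, -4, 3, -2)/6.2450 = (0.4804, 0.1601, -0.6405, 0.4804, -0.3203).
r_{12} = e_1·w_2 = -1.6013.
u_2 = w_2 + 1.6013·e_1 = (-2.2308, 2.2564, 2.9744, 3.7692, -2.5128).
‖u_2‖ = 6.2798, so e_2 = (-0.3552, 0.3593, 0.4736, 0.6002, -0.4001).
r_{13} = e_1·w_3 = -0.3203; r_{23} = e_2·w_3 = 0.5553.
u_3 = w_3 + 0.3203·e_1 − 0.5553·e_2 = (3.3511, -0.1482, 2.5319, 0.8205, 1.1196).
‖u_3‖ = 4.4260, so e_3 = (0.7571, -0.0335, 0.5720, 0.1854, 0.2530).
r_{14} = e_1·w_4 = 0.4804; r_{24} = e_2·w_4 = 0.2817; r_{34} = e_3·w_4 = -0.0006.
u_4 = w_4 − 0.4804·e_1 − 0.2817·e_2 + 0.0006·e_3 = (-0.1302, -2.1782, 0.1746, 0.6002, -0.7333).
‖u_4‖ = 2.3853, so e_4 = (-0.0546, -0.9131, 0.0732, 0.2516, -0.3074).

e_4 = (-0.0546, -0.9131, 0.0732, 0.2516, -0.3074)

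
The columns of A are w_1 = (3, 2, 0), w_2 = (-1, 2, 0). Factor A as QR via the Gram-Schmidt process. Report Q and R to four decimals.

q_1 = w_1/‖w_1‖ = (3, 2, 0)/3.6056 = (0.8321, 0.5547, 0.0000).
r_{12} = q_1·w_2 = 0.2774.
u_2 = w_2 − 0.2774·q_1 = (-1.2308, 1.8462, 0.0000).
‖u_2‖ = 2.2188, so q_2 = (-0.5547, 0.8321, 0.0000).

Q = [[0.8321, -0.5547], [0.5547, 0.8321], [0.0000, 0.0000]], R = [[3.6056, 0.2774], [0.0000, 2.2188]]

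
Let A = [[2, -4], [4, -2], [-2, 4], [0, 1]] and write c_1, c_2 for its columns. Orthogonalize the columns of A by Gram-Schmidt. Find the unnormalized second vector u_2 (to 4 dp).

u_2 = (-2.0000, 2.0000, 2.0000, 1.0000)

q_1 = c_1/‖c_1‖ = (2, 4, -2, 0)/4.8990 = (0.4082, 0.8165, -0.4082, 0.0000).
r_{12} = q_1·c_2 = -4.8990.
u_2 = c_2 + 4.8990·q_1 = (-2.0000, 2.0000, 2.0000, 1.0000).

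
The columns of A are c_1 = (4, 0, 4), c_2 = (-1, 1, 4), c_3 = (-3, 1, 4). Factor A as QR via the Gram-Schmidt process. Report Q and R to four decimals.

e_1 = c_1/‖c_1‖ = (4, 0, 4)/5.6569 = (0.7071, 0.0000, 0.7071).
r_{12} = e_1·c_2 = 2.1213.
u_2 = c_2 − 2.1213·e_1 = (-2.5000, 1.0000, 2.5000).
‖u_2‖ = 3.6742, so e_2 = (-0.6804, 0.2722, 0.6804).
r_{13} = e_1·c_3 = 0.7071; r_{23} = e_2·c_3 = 5.0351.
u_3 = c_3 − 0.7071·e_1 − 5.0351·e_2 = (-0.0741, -0.3704, 0.0741).
‖u_3‖ = 0.3849, so e_3 = (-0.1925, -0.9623, 0.1925).

Q = [[0.7071, -0.6804, -0.1925], [0.0000, 0.2722, -0.9623], [0.7071, 0.6804, 0.1925]], R = [[5.6569, 2.1213, 0.7071], [0.0000, 3.6742, 5.0351], [0.0000, 0.0000, 0.3849]]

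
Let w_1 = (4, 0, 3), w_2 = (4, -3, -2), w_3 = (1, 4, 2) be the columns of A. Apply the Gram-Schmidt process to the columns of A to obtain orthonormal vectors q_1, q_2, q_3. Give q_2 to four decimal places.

q_2 = (0.4800, -0.6000, -0.6400)

w_1 = (4, 0, 3); ‖w_1‖ = 5.0000, so q_1 = (0.8000, 0.0000, 0.6000).
q_1·w_2 = 0.8000·4 + 0.0000·(-3) + 0.6000·(-2) = 2.0000.
u_2 = w_2 − 2.0000·q_1 = (2.4000, -3.0000, -3.2000).
‖u_2‖ = 5.0000, so q_2 = (0.4800, -0.6000, -0.6400).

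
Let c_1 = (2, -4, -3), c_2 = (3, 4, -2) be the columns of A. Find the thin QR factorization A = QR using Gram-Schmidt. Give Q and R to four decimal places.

q_1 = c_1/‖c_1‖ = (2, -4, -3)/5.3852 = (0.3714, -0.7428, -0.5571).
r_{12} = q_1·c_2 = -0.7428.
u_2 = c_2 + 0.7428·q_1 = (3.2759, 3.4483, -2.4138).
‖u_2‖ = 5.3337, so q_2 = (0.6142, 0.6465, -0.4526).

Q = [[0.3714, 0.6142], [-0.7428, 0.6465], [-0.5571, -0.4526]], R = [[5.3852, -0.7428], [0.0000, 5.3337]]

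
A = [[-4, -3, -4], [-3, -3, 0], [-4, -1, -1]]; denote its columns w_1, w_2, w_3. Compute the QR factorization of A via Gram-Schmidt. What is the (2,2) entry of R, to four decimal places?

w_1 = (-4, -3, -4); ‖w_1‖ = 6.4031, so e_1 = (-0.6247, -0.4685, -0.6247).
e_1·w_2 = (-0.6247)·(-3) + (-0.4685)·(-3) + (-0.6247)·(-1) = 3.9043.
u_2 = w_2 − 3.9043·e_1 = (-0.5610, -1.1707, 1.4390).
r_{22} = ‖u_2‖ = 1.9381.

r_{22} = 1.9381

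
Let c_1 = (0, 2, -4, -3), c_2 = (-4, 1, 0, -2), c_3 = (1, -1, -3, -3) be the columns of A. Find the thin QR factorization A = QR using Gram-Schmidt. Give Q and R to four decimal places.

Q = [[0.0000, -0.9227, 0.0379], [0.3714, 0.1034, -0.8603], [-0.7428, 0.2545, -0.0507], [-0.5571, -0.2704, -0.5059]], R = [[5.3852, 1.4856, 3.5282], [0.0000, 4.3351, -0.9784], [0.0000, 0.0000, 2.5680]]

q_1 = c_1/‖c_1‖ = (0, 2, -4, -3)/5.3852 = (0.0000, 0.3714, -0.7428, -0.5571).
r_{12} = q_1·c_2 = 1.4856.
u_2 = c_2 − 1.4856·q_1 = (-4.0000, 0.4483, 1.1034, -1.1724).
‖u_2‖ = 4.3351, so q_2 = (-0.9227, 0.1034, 0.2545, -0.2704).
r_{13} = q_1·c_3 = 3.5282; r_{23} = q_2·c_3 = -0.9784.
u_3 = c_3 − 3.5282·q_1 + 0.9784·q_2 = (0.0972, -2.2092, -0.1303, -1.2991).
‖u_3‖ = 2.5680, so q_3 = (0.0379, -0.8603, -0.0507, -0.5059).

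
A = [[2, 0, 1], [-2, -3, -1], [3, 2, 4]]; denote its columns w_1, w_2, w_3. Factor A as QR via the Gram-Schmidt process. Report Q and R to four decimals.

Q = [[0.4851, -0.6633, -0.5698], [-0.4851, -0.7463, 0.4558], [0.7276, -0.0553, 0.6838]], R = [[4.1231, 2.9104, 3.8806], [0.0000, 2.1282, -0.1382], [0.0000, 0.0000, 1.7094]]

w_1 = (2, -2, 3); ‖w_1‖ = 4.1231, so e_1 = (0.4851, -0.4851, 0.7276).
e_1·w_2 = 0.4851·0 + (-0.4851)·(-3) + 0.7276·2 = 2.9104.
u_2 = w_2 − 2.9104·e_1 = (-1.4118, -1.5882, -0.1176).
‖u_2‖ = 2.1282, so e_2 = (-0.6633, -0.7463, -0.0553).
e_1·w_3 = 0.4851·1 + (-0.4851)·(-1) + 0.7276·4 = 3.8806; e_2·w_3 = (-0.6633)·1 + (-0.7463)·(-1) + (-0.0553)·4 = -0.1382.
u_3 = w_3 − 3.8806·e_1 + 0.1382·e_2 = (-0.9740, 0.7792, 1.1688).
‖u_3‖ = 1.7094, so e_3 = (-0.5698, 0.4558, 0.6838).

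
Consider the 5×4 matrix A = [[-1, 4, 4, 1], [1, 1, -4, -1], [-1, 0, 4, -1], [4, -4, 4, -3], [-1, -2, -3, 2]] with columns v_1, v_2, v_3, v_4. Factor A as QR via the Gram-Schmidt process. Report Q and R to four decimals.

v_1 = (-1, 1, -1, 4, -1); ‖v_1‖ = 4.4721, so e_1 = (-0.2236, 0.2236, -0.2236, 0.8944, -0.2236).
e_1·v_2 = (-0.2236)·4 + 0.2236·1 + (-0.2236)·0 + 0.8944·(-4) + (-0.2236)·(-2) = -3.8013.
u_2 = v_2 + 3.8013·e_1 = (3.1500, 1.8500, -0.8500, -0.6000, -2.8500).
‖u_2‖ = 4.7487, so e_2 = (0.6633, 0.3896, -0.1790, -0.1264, -0.6002).
e_1·v_3 = (-0.2236)·4 + 0.2236·(-4) + (-0.2236)·4 + 0.8944·4 + (-0.2236)·(-3) = 1.5652; e_2·v_3 = 0.6633·4 + 0.3896·(-4) + (-0.1790)·4 + (-0.1264)·4 + (-0.6002)·(-3) = 1.6741.
u_3 = v_3 − 1.5652·e_1 − 1.6741·e_2 = (3.2395, -5.0022, 4.6497, 2.8115, -1.6452).
‖u_3‖ = 8.2309, so e_3 = (0.3936, -0.6077, 0.5649, 0.3416, -0.1999).
e_1·v_4 = (-0.2236)·1 + 0.2236·(-1) + (-0.2236)·(-1) + 0.8944·(-3) + (-0.2236)·2 = -3.3541; e_2·v_4 = 0.6633·1 + 0.3896·(-1) + (-0.1790)·(-1) + (-0.1264)·(-3) + (-0.6002)·2 = -0.3685; e_3·v_4 = 0.3936·1 + (-0.6077)·(-1) + 0.5649·(-1) + 0.3416·(-3) + (-0.1999)·2 = -0.9881.
u_4 = v_4 + 3.3541·e_1 + 0.3685·e_2 + 0.9881·e_3 = (0.8834, -0.7069, -1.2578, 0.2910, 0.8313).
‖u_4‖ = 1.9073, so e_4 = (0.4631, -0.3707, -0.6594, 0.1526, 0.4359).

Q = [[-0.2236, 0.6633, 0.3936, 0.4631], [0.2236, 0.3896, -0.6077, -0.3707], [-0.2236, -0.1790, 0.5649, -0.6594], [0.8944, -0.1264, 0.3416, 0.1526], [-0.2236, -0.6002, -0.1999, 0.4359]], R = [[4.4721, -3.8013, 1.5652, -3.3541], [0.0000, 4.7487, 1.6741, -0.3685], [0.0000, 0.0000, 8.2309, -0.9881], [0.0000, 0.0000, 0.0000, 1.9073]]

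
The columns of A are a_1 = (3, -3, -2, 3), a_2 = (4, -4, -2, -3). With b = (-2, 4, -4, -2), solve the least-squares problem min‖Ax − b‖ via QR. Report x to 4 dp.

a_1 = (3, -3, -2, 3); ‖a_1‖ = 5.5678, so q_1 = (0.5388, -0.5388, -0.3592, 0.5388).
q_1·a_2 = 0.5388·4 + (-0.5388)·(-4) + (-0.3592)·(-2) + 0.5388·(-3) = 3.4125.
u_2 = a_2 − 3.4125·q_1 = (2.1613, -2.1613, -0.7742, -4.8387).
‖u_2‖ = 5.7754, so q_2 = (0.3742, -0.3742, -0.1341, -0.8378).
Qᵀb = (-2.8737, -0.0335).
Back-substitute: x_2 = -0.0335/5.7754 = -0.0058.
x_1 = (-2.8737 − 3.4125·(-0.0058))/5.5678 = -0.5126.

x = (-0.5126, -0.0058)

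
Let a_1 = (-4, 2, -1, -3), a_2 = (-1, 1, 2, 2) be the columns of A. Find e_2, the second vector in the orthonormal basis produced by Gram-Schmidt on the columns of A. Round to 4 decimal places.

e_2 = (-0.4033, 0.3608, 0.6155, 0.5730)

a_1 = (-4, 2, -1, -3); ‖a_1‖ = 5.4772, so e_1 = (-0.7303, 0.3651, -0.1826, -0.5477).
e_1·a_2 = (-0.7303)·(-1) + 0.3651·1 + (-0.1826)·2 + (-0.5477)·2 = -0.3651.
u_2 = a_2 + 0.3651·e_1 = (-1.2667, 1.1333, 1.9333, 1.8000).
‖u_2‖ = 3.1411, so e_2 = (-0.4033, 0.3608, 0.6155, 0.5730).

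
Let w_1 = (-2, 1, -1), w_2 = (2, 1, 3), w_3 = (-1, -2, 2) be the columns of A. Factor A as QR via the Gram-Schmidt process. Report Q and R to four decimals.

Q = [[-0.8165, 0.0000, -0.5774], [0.4082, 0.7071, -0.5774], [-0.4082, 0.7071, 0.5774]], R = [[2.4495, -2.4495, -0.8165], [0.0000, 2.8284, 0.0000], [0.0000, 0.0000, 2.8868]]

w_1 = (-2, 1, -1); ‖w_1‖ = 2.4495, so e_1 = (-0.8165, 0.4082, -0.4082).
e_1·w_2 = (-0.8165)·2 + 0.4082·1 + (-0.4082)·3 = -2.4495.
u_2 = w_2 + 2.4495·e_1 = (0.0000, 2.0000, 2.0000).
‖u_2‖ = 2.8284, so e_2 = (0.0000, 0.7071, 0.7071).
e_1·w_3 = (-0.8165)·(-1) + 0.4082·(-2) + (-0.4082)·2 = -0.8165; e_2·w_3 = (0.0000)·(-1) + 0.7071·(-2) + 0.7071·2 = 0.0000.
u_3 = w_3 + 0.8165·e_1 + 0.0000·e_2 = (-1.6667, -1.6667, 1.6667).
‖u_3‖ = 2.8868, so e_3 = (-0.5774, -0.5774, 0.5774).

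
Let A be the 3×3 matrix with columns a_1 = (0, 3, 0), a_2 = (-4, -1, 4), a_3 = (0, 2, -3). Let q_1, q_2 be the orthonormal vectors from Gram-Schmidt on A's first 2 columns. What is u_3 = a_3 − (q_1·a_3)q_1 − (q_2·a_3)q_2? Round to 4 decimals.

u_3 = (-1.5000, 0.0000, -1.5000)

q_1 = a_1/‖a_1‖ = (0, 3, 0)/3.0000 = (0.0000, 1.0000, 0.0000).
r_{12} = q_1·a_2 = -1.0000.
u_2 = a_2 + 1.0000·q_1 = (-4.0000, 0.0000, 4.0000).
‖u_2‖ = 5.6569, so q_2 = (-0.7071, 0.0000, 0.7071).
r_{13} = q_1·a_3 = 2.0000; r_{23} = q_2·a_3 = -2.1213.
u_3 = a_3 − 2.0000·q_1 + 2.1213·q_2 = (-1.5000, 0.0000, -1.5000).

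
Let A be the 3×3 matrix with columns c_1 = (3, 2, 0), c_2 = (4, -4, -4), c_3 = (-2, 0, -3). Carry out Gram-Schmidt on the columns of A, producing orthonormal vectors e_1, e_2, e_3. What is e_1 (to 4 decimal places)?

e_1 = c_1/‖c_1‖ = (3, 2, 0)/3.6056 = (0.8321, 0.5547, 0.0000).

e_1 = (0.8321, 0.5547, 0.0000)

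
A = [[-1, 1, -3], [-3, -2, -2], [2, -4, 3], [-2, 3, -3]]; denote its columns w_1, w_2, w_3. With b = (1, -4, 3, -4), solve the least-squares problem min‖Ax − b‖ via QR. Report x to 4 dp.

e_1 = w_1/‖w_1‖ = (-1, -3, 2, -2)/4.2426 = (-0.2357, -0.7071, 0.4714, -0.4714).
r_{12} = e_1·w_2 = -2.1213.
u_2 = w_2 + 2.1213·e_1 = (0.5000, -3.5000, -3.0000, 2.0000).
‖u_2‖ = 5.0498, so e_2 = (0.0990, -0.6931, -0.5941, 0.3961).
r_{13} = e_1·w_3 = 4.9497; r_{23} = e_2·w_3 = -1.8813.
u_3 = w_3 − 4.9497·e_1 + 1.8813·e_2 = (-1.6471, 0.1961, -0.4510, 0.0784).
‖u_3‖ = 1.7207, so e_3 = (-0.9572, 0.1140, -0.2621, 0.0456).
Qᵀb = (5.8926, -0.4951, -2.3816).
Back-substitute: x_3 = -2.3816/1.7207 = -1.3841.
x_2 = (-0.4951 + 1.8813·(-1.3841))/5.0498 = -0.6137.
x_1 = (5.8926 + 2.1213·(-0.6137) − 4.9497·(-1.3841))/4.2426 = 2.6968.

x = (2.6968, -0.6137, -1.3841)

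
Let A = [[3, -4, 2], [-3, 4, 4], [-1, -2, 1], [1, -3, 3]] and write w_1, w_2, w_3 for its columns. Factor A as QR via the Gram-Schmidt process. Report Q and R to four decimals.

Q = [[0.6708, -0.0674, 0.4954], [-0.6708, 0.0674, 0.7156], [-0.2236, -0.8765, -0.2202], [0.2236, -0.4719, 0.4404]], R = [[4.4721, -5.5902, -0.8944], [0.0000, 3.7081, -2.1574], [0.0000, 0.0000, 4.9543]]

w_1 = (3, -3, -1, 1); ‖w_1‖ = 4.4721, so e_1 = (0.6708, -0.6708, -0.2236, 0.2236).
e_1·w_2 = 0.6708·(-4) + (-0.6708)·4 + (-0.2236)·(-2) + 0.2236·(-3) = -5.5902.
u_2 = w_2 + 5.5902·e_1 = (-0.2500, 0.2500, -3.2500, -1.7500).
‖u_2‖ = 3.7081, so e_2 = (-0.0674, 0.0674, -0.8765, -0.4719).
e_1·w_3 = 0.6708·2 + (-0.6708)·4 + (-0.2236)·1 + 0.2236·3 = -0.8944; e_2·w_3 = (-0.0674)·2 + 0.0674·4 + (-0.8765)·1 + (-0.4719)·3 = -2.1574.
u_3 = w_3 + 0.8944·e_1 + 2.1574·e_2 = (2.4545, 3.5455, -1.0909, 2.1818).
‖u_3‖ = 4.9543, so e_3 = (0.4954, 0.7156, -0.2202, 0.4404).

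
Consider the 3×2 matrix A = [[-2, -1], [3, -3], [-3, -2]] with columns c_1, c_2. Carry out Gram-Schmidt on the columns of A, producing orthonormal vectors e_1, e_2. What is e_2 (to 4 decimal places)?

e_2 = (-0.2920, -0.7666, -0.5719)

e_1 = c_1/‖c_1‖ = (-2, 3, -3)/4.6904 = (-0.4264, 0.6396, -0.6396).
r_{12} = e_1·c_2 = -0.2132.
u_2 = c_2 + 0.2132·e_1 = (-1.0909, -2.8636, -2.1364).
‖u_2‖ = 3.7356, so e_2 = (-0.2920, -0.7666, -0.5719).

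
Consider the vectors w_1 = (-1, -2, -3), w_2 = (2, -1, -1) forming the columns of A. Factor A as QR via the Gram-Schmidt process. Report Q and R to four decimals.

Q = [[-0.2673, 0.9567], [-0.5345, -0.2469], [-0.8018, -0.1543]], R = [[3.7417, 0.8018], [0.0000, 2.3146]]

e_1 = w_1/‖w_1‖ = (-1, -2, -3)/3.7417 = (-0.2673, -0.5345, -0.8018).
r_{12} = e_1·w_2 = 0.8018.
u_2 = w_2 − 0.8018·e_1 = (2.2143, -0.5714, -0.3571).
‖u_2‖ = 2.3146, so e_2 = (0.9567, -0.2469, -0.1543).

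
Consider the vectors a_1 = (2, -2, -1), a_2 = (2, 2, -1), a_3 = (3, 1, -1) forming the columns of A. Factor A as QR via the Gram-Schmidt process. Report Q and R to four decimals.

e_1 = a_1/‖a_1‖ = (2, -2, -1)/3.0000 = (0.6667, -0.6667, -0.3333).
r_{12} = e_1·a_2 = 0.3333.
u_2 = a_2 − 0.3333·e_1 = (1.7778, 2.2222, -0.8889).
‖u_2‖ = 2.9814, so e_2 = (0.5963, 0.7454, -0.2981).
r_{13} = e_1·a_3 = 1.6667; r_{23} = e_2·a_3 = 2.8324.
u_3 = a_3 − 1.6667·e_1 − 2.8324·e_2 = (0.2000, 0.0000, 0.4000).
‖u_3‖ = 0.4472, so e_3 = (0.4472, 0.0000, 0.8944).

Q = [[0.6667, 0.5963, 0.4472], [-0.6667, 0.7454, 0.0000], [-0.3333, -0.2981, 0.8944]], R = [[3.0000, 0.3333, 1.6667], [0.0000, 2.9814, 2.8324], [0.0000, 0.0000, 0.4472]]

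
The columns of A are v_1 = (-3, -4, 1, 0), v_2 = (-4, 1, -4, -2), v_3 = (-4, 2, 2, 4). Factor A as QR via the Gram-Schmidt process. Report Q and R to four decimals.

Q = [[-0.5883, -0.5866, -0.5156], [-0.7845, 0.2678, 0.4629], [0.1961, -0.6886, 0.3046], [0.0000, -0.3316, 0.6535]], R = [[5.0990, 0.7845, 1.1767], [0.0000, 6.0320, 0.1785], [0.0000, 0.0000, 6.2116]]

q_1 = v_1/‖v_1‖ = (-3, -4, 1, 0)/5.0990 = (-0.5883, -0.7845, 0.1961, 0.0000).
r_{12} = q_1·v_2 = 0.7845.
u_2 = v_2 − 0.7845·q_1 = (-3.5385, 1.6154, -4.1538, -2.0000).
‖u_2‖ = 6.0320, so q_2 = (-0.5866, 0.2678, -0.6886, -0.3316).
r_{13} = q_1·v_3 = 1.1767; r_{23} = q_2·v_3 = 0.1785.
u_3 = v_3 − 1.1767·q_1 − 0.1785·q_2 = (-3.2030, 2.8753, 1.8922, 4.0592).
‖u_3‖ = 6.2116, so q_3 = (-0.5156, 0.4629, 0.3046, 0.6535).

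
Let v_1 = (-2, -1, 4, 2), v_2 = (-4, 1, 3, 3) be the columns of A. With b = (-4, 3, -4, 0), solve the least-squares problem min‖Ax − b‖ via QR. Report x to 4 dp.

q_1 = v_1/‖v_1‖ = (-2, -1, 4, 2)/5.0000 = (-0.4000, -0.2000, 0.8000, 0.4000).
r_{12} = q_1·v_2 = 5.0000.
u_2 = v_2 − 5.0000·q_1 = (-2.0000, 2.0000, -1.0000, 1.0000).
‖u_2‖ = 3.1623, so q_2 = (-0.6325, 0.6325, -0.3162, 0.3162).
Qᵀb = (-2.2000, 5.6921).
Back-substitute: x_2 = 5.6921/3.1623 = 1.8000.
x_1 = (-2.2000 − 5.0000·1.8000)/5.0000 = -2.2400.

x = (-2.2400, 1.8000)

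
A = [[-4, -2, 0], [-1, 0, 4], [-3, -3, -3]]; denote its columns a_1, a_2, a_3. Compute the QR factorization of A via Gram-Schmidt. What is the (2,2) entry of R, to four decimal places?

r_{22} = 1.3728

q_1 = a_1/‖a_1‖ = (-4, -1, -3)/5.0990 = (-0.7845, -0.1961, -0.5883).
r_{12} = q_1·a_2 = 3.3340.
u_2 = a_2 − 3.3340·q_1 = (0.6154, 0.6538, -1.0385).
r_{22} = ‖u_2‖ = 1.3728.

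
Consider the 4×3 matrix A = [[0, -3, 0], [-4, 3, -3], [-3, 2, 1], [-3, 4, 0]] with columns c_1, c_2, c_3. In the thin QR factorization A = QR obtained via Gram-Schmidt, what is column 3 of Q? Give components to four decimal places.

e_3 = (0.0892, -0.6912, 0.6726, 0.2490)

c_1 = (0, -4, -3, -3); ‖c_1‖ = 5.8310, so e_1 = (0.0000, -0.6860, -0.5145, -0.5145).
e_1·c_2 = 0.0000·(-3) + (-0.6860)·3 + (-0.5145)·2 + (-0.5145)·4 = -5.1450.
u_2 = c_2 + 5.1450·e_1 = (-3.0000, -0.5294, -0.6471, 1.3529).
‖u_2‖ = 3.3955, so e_2 = (-0.8835, -0.1559, -0.1906, 0.3985).
e_1·c_3 = 0.0000·0 + (-0.6860)·(-3) + (-0.5145)·1 + (-0.5145)·0 = 1.5435; e_2·c_3 = (-0.8835)·0 + (-0.1559)·(-3) + (-0.1906)·1 + 0.3985·0 = 0.2772.
u_3 = c_3 − 1.5435·e_1 − 0.2772·e_2 = (0.2449, -1.8980, 1.8469, 0.6837).
‖u_3‖ = 2.7461, so e_3 = (0.0892, -0.6912, 0.6726, 0.2490).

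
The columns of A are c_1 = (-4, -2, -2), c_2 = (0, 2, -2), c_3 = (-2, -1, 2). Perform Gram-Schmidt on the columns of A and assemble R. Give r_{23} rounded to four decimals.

c_1 = (-4, -2, -2); ‖c_1‖ = 4.8990, so e_1 = (-0.8165, -0.4082, -0.4082).
e_1·c_2 = (-0.8165)·0 + (-0.4082)·2 + (-0.4082)·(-2) = 0.0000.
u_2 = c_2 + 0.0000·e_1 = (0.0000, 2.0000, -2.0000).
‖u_2‖ = 2.8284, so e_2 = (0.0000, 0.7071, -0.7071).
r_{23} = e_2·c_3 = -2.1213.

r_{23} = -2.1213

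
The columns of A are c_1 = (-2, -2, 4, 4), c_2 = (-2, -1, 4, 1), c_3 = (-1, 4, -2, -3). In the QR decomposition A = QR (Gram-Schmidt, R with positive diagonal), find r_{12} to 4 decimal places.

c_1 = (-2, -2, 4, 4); ‖c_1‖ = 6.3246, so q_1 = (-0.3162, -0.3162, 0.6325, 0.6325).
r_{12} = q_1·c_2 = 4.1110.

r_{12} = 4.1110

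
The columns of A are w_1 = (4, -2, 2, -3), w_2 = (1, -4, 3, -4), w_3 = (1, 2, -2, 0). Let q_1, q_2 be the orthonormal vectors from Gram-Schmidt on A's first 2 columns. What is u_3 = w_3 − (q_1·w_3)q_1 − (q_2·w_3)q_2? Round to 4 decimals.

u_3 = (-0.1914, 0.3704, -1.0062, -1.1728)

w_1 = (4, -2, 2, -3); ‖w_1‖ = 5.7446, so q_1 = (0.6963, -0.3482, 0.3482, -0.5222).
q_1·w_2 = 0.6963·1 + (-0.3482)·(-4) + 0.3482·3 + (-0.5222)·(-4) = 5.2223.
u_2 = w_2 − 5.2223·q_1 = (-2.6364, -2.1818, 1.1818, -1.2727).
‖u_2‖ = 3.8376, so q_2 = (-0.6870, -0.5685, 0.3080, -0.3316).
q_1·w_3 = 0.6963·1 + (-0.3482)·2 + 0.3482·(-2) + (-0.5222)·0 = -0.6963; q_2·w_3 = (-0.6870)·1 + (-0.5685)·2 + 0.3080·(-2) + (-0.3316)·0 = -2.4400.
u_3 = w_3 + 0.6963·q_1 + 2.4400·q_2 = (-0.1914, 0.3704, -1.0062, -1.1728).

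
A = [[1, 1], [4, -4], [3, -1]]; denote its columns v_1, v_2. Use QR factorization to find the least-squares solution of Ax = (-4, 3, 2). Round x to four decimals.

x = (-0.5000, -1.5000)

v_1 = (1, 4, 3); ‖v_1‖ = 5.0990, so q_1 = (0.1961, 0.7845, 0.5883).
q_1·v_2 = 0.1961·1 + 0.7845·(-4) + 0.5883·(-1) = -3.5301.
u_2 = v_2 + 3.5301·q_1 = (1.6923, -1.2308, 1.0769).
‖u_2‖ = 2.3534, so q_2 = (0.7191, -0.5230, 0.4576).
Qᵀb = (2.7456, -3.5301).
Back-substitute: x_2 = -3.5301/2.3534 = -1.5000.
x_1 = (2.7456 + 3.5301·(-1.5000))/5.0990 = -0.5000.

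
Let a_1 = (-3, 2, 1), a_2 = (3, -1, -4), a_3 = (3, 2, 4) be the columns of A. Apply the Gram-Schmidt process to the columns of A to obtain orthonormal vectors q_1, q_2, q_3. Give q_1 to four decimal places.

q_1 = (-0.8018, 0.5345, 0.2673)

a_1 = (-3, 2, 1); ‖a_1‖ = 3.7417, so q_1 = (-0.8018, 0.5345, 0.2673).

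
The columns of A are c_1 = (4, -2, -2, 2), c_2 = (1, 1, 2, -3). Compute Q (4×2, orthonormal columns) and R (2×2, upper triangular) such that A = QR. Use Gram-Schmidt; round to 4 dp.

Q = [[0.7559, 0.6010], [-0.3780, 0.1202], [-0.3780, 0.4006], [0.3780, -0.6811]], R = [[5.2915, -1.5119], [0.0000, 3.5657]]

c_1 = (4, -2, -2, 2); ‖c_1‖ = 5.2915, so q_1 = (0.7559, -0.3780, -0.3780, 0.3780).
q_1·c_2 = 0.7559·1 + (-0.3780)·1 + (-0.3780)·2 + 0.3780·(-3) = -1.5119.
u_2 = c_2 + 1.5119·q_1 = (2.1429, 0.4286, 1.4286, -2.4286).
‖u_2‖ = 3.5657, so q_2 = (0.6010, 0.1202, 0.4006, -0.6811).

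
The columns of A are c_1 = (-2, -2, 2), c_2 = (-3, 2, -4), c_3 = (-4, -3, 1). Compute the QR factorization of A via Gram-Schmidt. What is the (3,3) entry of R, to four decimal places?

c_1 = (-2, -2, 2); ‖c_1‖ = 3.4641, so e_1 = (-0.5774, -0.5774, 0.5774).
e_1·c_2 = (-0.5774)·(-3) + (-0.5774)·2 + 0.5774·(-4) = -1.7321.
u_2 = c_2 + 1.7321·e_1 = (-4.0000, 1.0000, -3.0000).
‖u_2‖ = 5.0990, so e_2 = (-0.7845, 0.1961, -0.5883).
e_1·c_3 = (-0.5774)·(-4) + (-0.5774)·(-3) + 0.5774·1 = 4.6188; e_2·c_3 = (-0.7845)·(-4) + 0.1961·(-3) + (-0.5883)·1 = 1.9612.
u_3 = c_3 − 4.6188·e_1 − 1.9612·e_2 = (0.2051, -0.7179, -0.5128).
r_{33} = ‖u_3‖ = 0.9058.

r_{33} = 0.9058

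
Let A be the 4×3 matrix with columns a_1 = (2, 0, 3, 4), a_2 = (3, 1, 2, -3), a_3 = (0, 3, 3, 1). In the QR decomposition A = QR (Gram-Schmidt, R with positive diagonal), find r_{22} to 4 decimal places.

a_1 = (2, 0, 3, 4); ‖a_1‖ = 5.3852, so q_1 = (0.3714, 0.0000, 0.5571, 0.7428).
q_1·a_2 = 0.3714·3 + 0.0000·1 + 0.5571·2 + 0.7428·(-3) = 0.0000.
u_2 = a_2 + 0.0000·q_1 = (3.0000, 1.0000, 2.0000, -3.0000).
r_{22} = ‖u_2‖ = 4.7958.

r_{22} = 4.7958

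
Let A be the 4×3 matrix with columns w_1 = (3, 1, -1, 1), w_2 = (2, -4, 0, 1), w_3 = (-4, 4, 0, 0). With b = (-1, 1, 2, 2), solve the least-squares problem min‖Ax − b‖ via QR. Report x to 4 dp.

e_1 = w_1/‖w_1‖ = (3, 1, -1, 1)/3.4641 = (0.8660, 0.2887, -0.2887, 0.2887).
r_{12} = e_1·w_2 = 0.8660.
u_2 = w_2 − 0.8660·e_1 = (1.2500, -4.2500, 0.2500, 0.7500).
‖u_2‖ = 4.5000, so e_2 = (0.2778, -0.9444, 0.0556, 0.1667).
r_{13} = e_1·w_3 = -2.3094; r_{23} = e_2·w_3 = -4.8889.
u_3 = w_3 + 2.3094·e_1 + 4.8889·e_2 = (-0.6420, 0.0494, -0.3951, 1.4815).
‖u_3‖ = 1.6630, so e_3 = (-0.3860, 0.0297, -0.2376, 0.8909).
Qᵀb = (-0.5774, -0.7778, 1.7224).
Back-substitute: x_3 = 1.7224/1.6630 = 1.0357.
x_2 = (-0.7778 + 4.8889·1.0357)/4.5000 = 0.9524.
x_1 = (-0.5774 − 0.8660·0.9524 + 2.3094·1.0357)/3.4641 = 0.2857.

x = (0.2857, 0.9524, 1.0357)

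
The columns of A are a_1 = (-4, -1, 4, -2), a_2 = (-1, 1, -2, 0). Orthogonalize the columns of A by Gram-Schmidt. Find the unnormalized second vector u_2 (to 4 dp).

a_1 = (-4, -1, 4, -2); ‖a_1‖ = 6.0828, so e_1 = (-0.6576, -0.1644, 0.6576, -0.3288).
e_1·a_2 = (-0.6576)·(-1) + (-0.1644)·1 + 0.6576·(-2) + (-0.3288)·0 = -0.8220.
u_2 = a_2 + 0.8220·e_1 = (-1.5405, 0.8649, -1.4595, -0.2703).

u_2 = (-1.5405, 0.8649, -1.4595, -0.2703)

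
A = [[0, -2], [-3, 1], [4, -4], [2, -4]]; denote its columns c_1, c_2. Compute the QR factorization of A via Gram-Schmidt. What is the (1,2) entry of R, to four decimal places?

r_{12} = -5.0138

e_1 = c_1/‖c_1‖ = (0, -3, 4, 2)/5.3852 = (0.0000, -0.5571, 0.7428, 0.3714).
r_{12} = e_1·c_2 = -5.0138.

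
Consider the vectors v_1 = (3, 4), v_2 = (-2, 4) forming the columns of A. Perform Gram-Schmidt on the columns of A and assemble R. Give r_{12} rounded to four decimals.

v_1 = (3, 4); ‖v_1‖ = 5.0000, so e_1 = (0.6000, 0.8000).
r_{12} = e_1·v_2 = 2.0000.

r_{12} = 2.0000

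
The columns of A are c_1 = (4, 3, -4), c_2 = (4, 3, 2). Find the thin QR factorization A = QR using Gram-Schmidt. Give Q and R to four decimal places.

Q = [[0.6247, 0.4998], [0.4685, 0.3748], [-0.6247, 0.7809]], R = [[6.4031, 2.6550], [0.0000, 4.6852]]

c_1 = (4, 3, -4); ‖c_1‖ = 6.4031, so e_1 = (0.6247, 0.4685, -0.6247).
e_1·c_2 = 0.6247·4 + 0.4685·3 + (-0.6247)·2 = 2.6550.
u_2 = c_2 − 2.6550·e_1 = (2.3415, 1.7561, 3.6585).
‖u_2‖ = 4.6852, so e_2 = (0.4998, 0.3748, 0.7809).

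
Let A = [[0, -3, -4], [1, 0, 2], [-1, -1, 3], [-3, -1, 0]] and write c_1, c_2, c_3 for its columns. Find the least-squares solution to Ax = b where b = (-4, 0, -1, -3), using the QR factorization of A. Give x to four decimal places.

x = (0.4785, 1.2067, 0.0903)

c_1 = (0, 1, -1, -3); ‖c_1‖ = 3.3166, so q_1 = (0.0000, 0.3015, -0.3015, -0.9045).
q_1·c_2 = 0.0000·(-3) + 0.3015·0 + (-0.3015)·(-1) + (-0.9045)·(-1) = 1.2060.
u_2 = c_2 − 1.2060·q_1 = (-3.0000, -0.3636, -0.6364, 0.0909).
‖u_2‖ = 3.0896, so q_2 = (-0.9710, -0.1177, -0.2060, 0.0294).
q_1·c_3 = 0.0000·(-4) + 0.3015·2 + (-0.3015)·3 + (-0.9045)·0 = -0.3015; q_2·c_3 = (-0.9710)·(-4) + (-0.1177)·2 + (-0.2060)·3 + 0.0294·0 = 3.0307.
u_3 = c_3 + 0.3015·q_1 − 3.0307·q_2 = (-1.0571, 2.4476, 3.5333, -0.3619).
‖u_3‖ = 4.4411, so q_3 = (-0.2380, 0.5511, 0.7956, -0.0815).
Qᵀb = (3.0151, 4.0017, 0.4010).
Back-substitute: x_3 = 0.4010/4.4411 = 0.0903.
x_2 = (4.0017 − 3.0307·0.0903)/3.0896 = 1.2067.
x_1 = (3.0151 − 1.2060·1.2067 + 0.3015·0.0903)/3.3166 = 0.4785.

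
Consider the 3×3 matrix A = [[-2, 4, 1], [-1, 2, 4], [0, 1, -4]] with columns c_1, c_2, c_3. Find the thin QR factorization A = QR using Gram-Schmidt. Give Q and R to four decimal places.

c_1 = (-2, -1, 0); ‖c_1‖ = 2.2361, so q_1 = (-0.8944, -0.4472, 0.0000).
q_1·c_2 = (-0.8944)·4 + (-0.4472)·2 + 0.0000·1 = -4.4721.
u_2 = c_2 + 4.4721·q_1 = (0.0000, 0.0000, 1.0000).
‖u_2‖ = 1.0000, so q_2 = (0.0000, 0.0000, 1.0000).
q_1·c_3 = (-0.8944)·1 + (-0.4472)·4 + 0.0000·(-4) = -2.6833; q_2·c_3 = 0.0000·1 + 0.0000·4 + 1.0000·(-4) = -4.0000.
u_3 = c_3 + 2.6833·q_1 + 4.0000·q_2 = (-1.4000, 2.8000, 0.0000).
‖u_3‖ = 3.1305, so q_3 = (-0.4472, 0.8944, 0.0000).

Q = [[-0.8944, 0.0000, -0.4472], [-0.4472, 0.0000, 0.8944], [0.0000, 1.0000, 0.0000]], R = [[2.2361, -4.4721, -2.6833], [0.0000, 1.0000, -4.0000], [0.0000, 0.0000, 3.1305]]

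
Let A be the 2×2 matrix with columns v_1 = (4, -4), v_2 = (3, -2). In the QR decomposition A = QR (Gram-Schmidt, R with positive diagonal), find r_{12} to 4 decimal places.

e_1 = v_1/‖v_1‖ = (4, -4)/5.6569 = (0.7071, -0.7071).
r_{12} = e_1·v_2 = 3.5355.

r_{12} = 3.5355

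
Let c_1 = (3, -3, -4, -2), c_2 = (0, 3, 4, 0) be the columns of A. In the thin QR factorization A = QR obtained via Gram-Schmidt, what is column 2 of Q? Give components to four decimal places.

q_2 = (0.6749, 0.3509, 0.4679, -0.4499)

q_1 = c_1/‖c_1‖ = (3, -3, -4, -2)/6.1644 = (0.4867, -0.4867, -0.6489, -0.3244).
r_{12} = q_1·c_2 = -4.0555.
u_2 = c_2 + 4.0555·q_1 = (1.9737, 1.0263, 1.3684, -1.3158).
‖u_2‖ = 2.9245, so q_2 = (0.6749, 0.3509, 0.4679, -0.4499).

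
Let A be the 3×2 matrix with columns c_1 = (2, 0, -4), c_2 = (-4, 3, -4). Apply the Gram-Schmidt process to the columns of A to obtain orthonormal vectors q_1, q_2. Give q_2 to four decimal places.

q_2 = (-0.7807, 0.4880, -0.3904)

c_1 = (2, 0, -4); ‖c_1‖ = 4.4721, so q_1 = (0.4472, 0.0000, -0.8944).
q_1·c_2 = 0.4472·(-4) + 0.0000·3 + (-0.8944)·(-4) = 1.7889.
u_2 = c_2 − 1.7889·q_1 = (-4.8000, 3.0000, -2.4000).
‖u_2‖ = 6.1482, so q_2 = (-0.7807, 0.4880, -0.3904).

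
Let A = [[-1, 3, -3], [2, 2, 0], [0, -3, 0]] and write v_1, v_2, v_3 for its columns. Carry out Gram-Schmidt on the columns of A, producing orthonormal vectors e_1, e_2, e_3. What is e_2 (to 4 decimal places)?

v_1 = (-1, 2, 0); ‖v_1‖ = 2.2361, so e_1 = (-0.4472, 0.8944, 0.0000).
e_1·v_2 = (-0.4472)·3 + 0.8944·2 + 0.0000·(-3) = 0.4472.
u_2 = v_2 − 0.4472·e_1 = (3.2000, 1.6000, -3.0000).
‖u_2‖ = 4.6690, so e_2 = (0.6854, 0.3427, -0.6425).

e_2 = (0.6854, 0.3427, -0.6425)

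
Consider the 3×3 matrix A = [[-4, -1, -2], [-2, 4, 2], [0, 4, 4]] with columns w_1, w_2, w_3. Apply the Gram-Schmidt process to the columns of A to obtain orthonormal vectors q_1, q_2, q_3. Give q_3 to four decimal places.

q_3 = (0.3152, -0.6305, 0.7093)

w_1 = (-4, -2, 0); ‖w_1‖ = 4.4721, so q_1 = (-0.8944, -0.4472, 0.0000).
q_1·w_2 = (-0.8944)·(-1) + (-0.4472)·4 + 0.0000·4 = -0.8944.
u_2 = w_2 + 0.8944·q_1 = (-1.8000, 3.6000, 4.0000).
‖u_2‖ = 5.6745, so q_2 = (-0.3172, 0.6344, 0.7049).
q_1·w_3 = (-0.8944)·(-2) + (-0.4472)·2 + 0.0000·4 = 0.8944; q_2·w_3 = (-0.3172)·(-2) + 0.6344·2 + 0.7049·4 = 4.7229.
u_3 = w_3 − 0.8944·q_1 − 4.7229·q_2 = (0.2981, -0.5963, 0.6708).
‖u_3‖ = 0.9457, so q_3 = (0.3152, -0.6305, 0.7093).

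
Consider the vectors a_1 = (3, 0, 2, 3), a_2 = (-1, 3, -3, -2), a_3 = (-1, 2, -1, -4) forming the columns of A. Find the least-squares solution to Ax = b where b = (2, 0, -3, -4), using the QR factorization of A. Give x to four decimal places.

x = (0.1468, 0.1512, 0.7624)

a_1 = (3, 0, 2, 3); ‖a_1‖ = 4.6904, so e_1 = (0.6396, 0.0000, 0.4264, 0.6396).
e_1·a_2 = 0.6396·(-1) + 0.0000·3 + 0.4264·(-3) + 0.6396·(-2) = -3.1980.
u_2 = a_2 + 3.1980·e_1 = (1.0455, 3.0000, -1.6364, 0.0455).
‖u_2‖ = 3.5739, so e_2 = (0.2925, 0.8394, -0.4579, 0.0127).
e_1·a_3 = 0.6396·(-1) + 0.0000·2 + 0.4264·(-1) + 0.6396·(-4) = -3.6244; e_2·a_3 = 0.2925·(-1) + 0.8394·2 + (-0.4579)·(-1) + 0.0127·(-4) = 1.7933.
u_3 = a_3 + 3.6244·e_1 − 1.7933·e_2 = (0.7936, 0.4947, 1.3665, -1.7046).
‖u_3‖ = 2.3765, so e_3 = (0.3339, 0.2081, 0.5750, -0.7173).
Qᵀb = (-2.5584, 1.9078, 1.8119).
Back-substitute: x_3 = 1.8119/2.3765 = 0.7624.
x_2 = (1.9078 − 1.7933·0.7624)/3.5739 = 0.1512.
x_1 = (-2.5584 + 3.1980·0.1512 + 3.6244·0.7624)/4.6904 = 0.1468.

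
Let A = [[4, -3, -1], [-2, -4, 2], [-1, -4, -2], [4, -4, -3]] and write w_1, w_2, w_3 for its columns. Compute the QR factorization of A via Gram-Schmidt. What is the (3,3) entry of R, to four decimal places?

w_1 = (4, -2, -1, 4); ‖w_1‖ = 6.0828, so e_1 = (0.6576, -0.3288, -0.1644, 0.6576).
e_1·w_2 = 0.6576·(-3) + (-0.3288)·(-4) + (-0.1644)·(-4) + 0.6576·(-4) = -2.6304.
u_2 = w_2 + 2.6304·e_1 = (-1.2703, -4.8649, -4.4324, -2.2703).
‖u_2‖ = 7.0768, so e_2 = (-0.1795, -0.6874, -0.6263, -0.3208).
e_1·w_3 = 0.6576·(-1) + (-0.3288)·2 + (-0.1644)·(-2) + 0.6576·(-3) = -2.9592; e_2·w_3 = (-0.1795)·(-1) + (-0.6874)·2 + (-0.6263)·(-2) + (-0.3208)·(-3) = 1.0197.
u_3 = w_3 + 2.9592·e_1 − 1.0197·e_2 = (1.1290, 1.7280, -1.8478, -0.7269).
r_{33} = ‖u_3‖ = 2.8642.

r_{33} = 2.8642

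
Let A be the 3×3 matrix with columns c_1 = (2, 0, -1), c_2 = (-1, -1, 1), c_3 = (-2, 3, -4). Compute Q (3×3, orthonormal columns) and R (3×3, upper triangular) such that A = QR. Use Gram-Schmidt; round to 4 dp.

q_1 = c_1/‖c_1‖ = (2, 0, -1)/2.2361 = (0.8944, 0.0000, -0.4472).
r_{12} = q_1·c_2 = -1.3416.
u_2 = c_2 + 1.3416·q_1 = (0.2000, -1.0000, 0.4000).
‖u_2‖ = 1.0954, so q_2 = (0.1826, -0.9129, 0.3651).
r_{13} = q_1·c_3 = 0.0000; r_{23} = q_2·c_3 = -4.5644.
u_3 = c_3 + 0.0000·q_1 + 4.5644·q_2 = (-1.1667, -1.1667, -2.3333).
‖u_3‖ = 2.8577, so q_3 = (-0.4082, -0.4082, -0.8165).

Q = [[0.8944, 0.1826, -0.4082], [0.0000, -0.9129, -0.4082], [-0.4472, 0.3651, -0.8165]], R = [[2.2361, -1.3416, 0.0000], [0.0000, 1.0954, -4.5644], [0.0000, 0.0000, 2.8577]]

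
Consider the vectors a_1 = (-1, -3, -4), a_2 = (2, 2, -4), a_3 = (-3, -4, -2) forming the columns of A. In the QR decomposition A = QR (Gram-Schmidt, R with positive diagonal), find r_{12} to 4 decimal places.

q_1 = a_1/‖a_1‖ = (-1, -3, -4)/5.0990 = (-0.1961, -0.5883, -0.7845).
r_{12} = q_1·a_2 = 1.5689.

r_{12} = 1.5689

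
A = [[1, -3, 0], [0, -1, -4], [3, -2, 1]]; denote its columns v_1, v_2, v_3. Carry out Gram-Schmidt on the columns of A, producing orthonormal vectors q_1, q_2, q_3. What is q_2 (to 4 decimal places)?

v_1 = (1, 0, 3); ‖v_1‖ = 3.1623, so q_1 = (0.3162, 0.0000, 0.9487).
q_1·v_2 = 0.3162·(-3) + 0.0000·(-1) + 0.9487·(-2) = -2.8460.
u_2 = v_2 + 2.8460·q_1 = (-2.1000, -1.0000, 0.7000).
‖u_2‖ = 2.4290, so q_2 = (-0.8646, -0.4117, 0.2882).

q_2 = (-0.8646, -0.4117, 0.2882)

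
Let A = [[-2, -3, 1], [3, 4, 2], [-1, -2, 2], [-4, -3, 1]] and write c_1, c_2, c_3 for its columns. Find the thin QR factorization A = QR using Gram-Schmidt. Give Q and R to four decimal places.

c_1 = (-2, 3, -1, -4); ‖c_1‖ = 5.4772, so q_1 = (-0.3651, 0.5477, -0.1826, -0.7303).
q_1·c_2 = (-0.3651)·(-3) + 0.5477·4 + (-0.1826)·(-2) + (-0.7303)·(-3) = 5.8424.
u_2 = c_2 − 5.8424·q_1 = (-0.8667, 0.8000, -0.9333, 1.2667).
‖u_2‖ = 1.9664, so q_2 = (-0.4407, 0.4068, -0.4746, 0.6442).
q_1·c_3 = (-0.3651)·1 + 0.5477·2 + (-0.1826)·2 + (-0.7303)·1 = -0.3651; q_2·c_3 = (-0.4407)·1 + 0.4068·2 + (-0.4746)·2 + 0.6442·1 = 0.0678.
u_3 = c_3 + 0.3651·q_1 − 0.0678·q_2 = (0.8966, 2.1724, 1.9655, 0.6897).
‖u_3‖ = 3.1404, so q_3 = (0.2855, 0.6918, 0.6259, 0.2196).

Q = [[-0.3651, -0.4407, 0.2855], [0.5477, 0.4068, 0.6918], [-0.1826, -0.4746, 0.6259], [-0.7303, 0.6442, 0.2196]], R = [[5.4772, 5.8424, -0.3651], [0.0000, 1.9664, 0.0678], [0.0000, 0.0000, 3.1404]]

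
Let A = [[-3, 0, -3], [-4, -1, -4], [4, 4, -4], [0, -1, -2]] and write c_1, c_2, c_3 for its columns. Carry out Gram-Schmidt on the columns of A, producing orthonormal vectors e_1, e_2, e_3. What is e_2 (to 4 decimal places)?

e_2 = (0.5097, 0.3313, 0.7136, -0.3483)

e_1 = c_1/‖c_1‖ = (-3, -4, 4, 0)/6.4031 = (-0.4685, -0.6247, 0.6247, 0.0000).
r_{12} = e_1·c_2 = 3.1235.
u_2 = c_2 − 3.1235·e_1 = (1.4634, 0.9512, 2.0488, -1.0000).
‖u_2‖ = 2.8712, so e_2 = (0.5097, 0.3313, 0.7136, -0.3483).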